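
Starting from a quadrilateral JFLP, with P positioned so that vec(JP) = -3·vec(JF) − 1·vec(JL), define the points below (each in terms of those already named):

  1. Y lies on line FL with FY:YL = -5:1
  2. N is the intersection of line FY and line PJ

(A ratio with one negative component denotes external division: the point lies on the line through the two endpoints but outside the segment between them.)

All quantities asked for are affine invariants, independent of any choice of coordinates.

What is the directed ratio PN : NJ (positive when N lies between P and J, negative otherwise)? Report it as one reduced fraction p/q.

Set J = (0, 0), F = (1, 0), L = (0, 1), P = (-3, -1); any affine frame gives the same invariant.
1. Y lies on line FL with FY:YL = -5:1 ⇒ Y = (-1/4, 5/4)
2. N is the intersection of line FY and line PJ ⇒ N = (3/4, 1/4)
N = P + t·(J−P) with t = 5/4, so PN:NJ = t:(1−t) = 5/4:-1/4

PN:NJ = -5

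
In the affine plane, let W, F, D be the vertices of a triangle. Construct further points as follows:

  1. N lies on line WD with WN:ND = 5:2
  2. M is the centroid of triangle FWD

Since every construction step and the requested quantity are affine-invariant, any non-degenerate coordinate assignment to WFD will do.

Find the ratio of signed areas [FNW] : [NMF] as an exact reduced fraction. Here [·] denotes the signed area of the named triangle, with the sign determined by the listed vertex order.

Choose coordinates W = (0, 0), F = (1, 0), D = (0, 1).
1. N lies on line WD with WN:ND = 5:2 ⇒ N = (0, 5/7)
2. M is the centroid of triangle FWD ⇒ M = (1/3, 1/3)
2·[FNW] = 5/7, 2·[NMF] = 1/7
[FNW]:[NMF] = 5/7:1/7 = 5

[FNW]:[NMF] = 5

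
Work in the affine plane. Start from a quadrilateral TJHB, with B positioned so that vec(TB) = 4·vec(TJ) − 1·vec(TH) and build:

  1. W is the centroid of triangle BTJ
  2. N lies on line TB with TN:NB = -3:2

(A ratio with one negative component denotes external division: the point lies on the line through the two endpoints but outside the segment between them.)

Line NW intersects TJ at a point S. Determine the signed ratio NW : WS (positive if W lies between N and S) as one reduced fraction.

Assign T = (0, 0), J = (1, 0), H = (0, 1), B = (4, -1) — the answer is frame-independent, so this choice is without loss of generality.
1. W is the centroid of triangle BTJ ⇒ W = (5/3, -1/3)
2. N lies on line TB with TN:NB = -3:2 ⇒ N = (12, -3)
line NW meets TJ at S = (3/8, 0)
W = N + t·(S−N) with t = 8/9, so NW:WS = 8/9:1/9

NW:WS = 8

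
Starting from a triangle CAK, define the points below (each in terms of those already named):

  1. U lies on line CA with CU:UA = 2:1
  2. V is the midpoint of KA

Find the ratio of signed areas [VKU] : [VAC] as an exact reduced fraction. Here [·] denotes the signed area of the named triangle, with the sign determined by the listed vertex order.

Assign C = (0, 0), A = (1, 0), K = (0, 1) — the answer is frame-independent, so this choice is without loss of generality.
1. U lies on line CA with CU:UA = 2:1 ⇒ U = (2/3, 0)
2. V is the midpoint of KA ⇒ V = (1/2, 1/2)
2·[VKU] = 1/6, 2·[VAC] = -1/2
[VKU]:[VAC] = 1/6:-1/2 = -1/3

[VKU]:[VAC] = -1/3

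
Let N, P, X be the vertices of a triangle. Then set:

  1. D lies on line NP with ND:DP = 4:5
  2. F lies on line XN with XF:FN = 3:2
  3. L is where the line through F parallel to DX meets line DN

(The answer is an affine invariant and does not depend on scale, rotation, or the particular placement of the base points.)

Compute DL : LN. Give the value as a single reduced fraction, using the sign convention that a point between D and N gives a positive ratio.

DL:LN = 3/2

Assign N = (0, 0), P = (1, 0), X = (0, 1) — the answer is frame-independent, so this choice is without loss of generality.
1. D lies on line NP with ND:DP = 4:5 ⇒ D = (4/9, 0)
2. F lies on line XN with XF:FN = 3:2 ⇒ F = (0, 2/5)
3. L is where the line through F parallel to DX meets line DN ⇒ L = (8/45, 0)
L = D + t·(N−D) with t = 3/5, so DL:LN = t:(1−t) = 3/5:2/5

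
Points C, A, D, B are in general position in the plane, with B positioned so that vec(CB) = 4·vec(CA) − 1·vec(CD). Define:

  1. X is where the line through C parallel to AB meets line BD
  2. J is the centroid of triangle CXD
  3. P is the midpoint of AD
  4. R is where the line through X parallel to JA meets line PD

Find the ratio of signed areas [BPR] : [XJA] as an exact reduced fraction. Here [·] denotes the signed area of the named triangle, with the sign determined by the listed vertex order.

Work in coordinates with C = (0, 0), A = (1, 0), D = (0, 1), B = (4, -1).
1. X is where the line through C parallel to AB meets line BD ⇒ X = (6, -2)
2. J is the centroid of triangle CXD ⇒ J = (2, -1/3)
3. P is the midpoint of AD ⇒ P = (1/2, 1/2)
4. R is where the line through X parallel to JA meets line PD ⇒ R = (3/2, -1/2)
2·[BPR] = 2, 2·[XJA] = 1/3
[BPR]:[XJA] = 2:1/3 = 6

[BPR]:[XJA] = 6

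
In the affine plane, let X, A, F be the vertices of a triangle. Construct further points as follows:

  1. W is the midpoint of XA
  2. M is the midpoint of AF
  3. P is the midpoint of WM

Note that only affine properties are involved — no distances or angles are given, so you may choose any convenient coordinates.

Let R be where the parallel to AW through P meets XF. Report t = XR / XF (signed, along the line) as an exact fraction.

t = 1/4

Set X = (0, 0), A = (1, 0), F = (0, 1); any affine frame gives the same invariant.
1. W is the midpoint of XA ⇒ W = (1/2, 0)
2. M is the midpoint of AF ⇒ M = (1/2, 1/2)
3. P is the midpoint of WM ⇒ P = (1/2, 1/4)
through P parallel to AW: direction (-1/2, 0); meets XF at R = (0, 1/4)
R = X + t·(F−X) with t = 1/4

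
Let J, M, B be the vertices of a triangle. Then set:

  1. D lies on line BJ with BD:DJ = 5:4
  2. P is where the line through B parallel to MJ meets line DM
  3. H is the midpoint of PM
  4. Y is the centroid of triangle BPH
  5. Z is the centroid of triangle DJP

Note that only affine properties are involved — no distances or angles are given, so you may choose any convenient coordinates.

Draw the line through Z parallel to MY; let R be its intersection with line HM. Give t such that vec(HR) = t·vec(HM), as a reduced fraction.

t = -35/27

Assign J = (0, 0), M = (1, 0), B = (0, 1) — the answer is frame-independent, so this choice is without loss of generality.
1. D lies on line BJ with BD:DJ = 5:4 ⇒ D = (0, 4/9)
2. P is where the line through B parallel to MJ meets line DM ⇒ P = (-5/4, 1)
3. H is the midpoint of PM ⇒ H = (-1/8, 1/2)
4. Y is the centroid of triangle BPH ⇒ Y = (-11/24, 5/6)
5. Z is the centroid of triangle DJP ⇒ Z = (-5/12, 13/27)
through Z parallel to MY: direction (-35/24, 5/6); meets HM at R = (-19/12, 31/27)
R = H + t·(M−H) with t = -35/27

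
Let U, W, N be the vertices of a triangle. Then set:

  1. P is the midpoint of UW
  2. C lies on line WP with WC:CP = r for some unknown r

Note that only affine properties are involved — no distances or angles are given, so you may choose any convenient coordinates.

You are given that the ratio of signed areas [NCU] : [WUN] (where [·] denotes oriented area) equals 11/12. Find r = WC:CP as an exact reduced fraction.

r = 1/5

Set U = (0, 0), W = (1, 0), N = (0, 1); any affine frame gives the same invariant.
1. P is the midpoint of UW ⇒ P = (1/2, 0)
2. With WC:CP = r, write λ = r/(r+1) so C = W + λ·(P−W); C is affine-linear in λ
Every point depending on C is an affine combination of C and λ-independent points, so each such coordinate is linear in λ; the λ² term in each signed area is a multiple of (P−W)×(P−W) = 0, so 2·[NCU] and 2·[WUN] are each linear in λ. Evaluating at λ=0 and λ=1:
  2·[NCU] = 1/2·λ − 1,   2·[WUN] = -1
So [NCU]:[WUN] = (1/2·λ − 1) / (-1). Setting this equal to 11/12:
  1/2·λ − 1 = 11/12·(-1)  ⇒  λ = 1/6
Then r = λ/(1−λ) = (1/6)/(5/6) = 1/5. Check: with r = 1/5, C = (11/12, 0) and [NCU]:[WUN] = 11/12 as required.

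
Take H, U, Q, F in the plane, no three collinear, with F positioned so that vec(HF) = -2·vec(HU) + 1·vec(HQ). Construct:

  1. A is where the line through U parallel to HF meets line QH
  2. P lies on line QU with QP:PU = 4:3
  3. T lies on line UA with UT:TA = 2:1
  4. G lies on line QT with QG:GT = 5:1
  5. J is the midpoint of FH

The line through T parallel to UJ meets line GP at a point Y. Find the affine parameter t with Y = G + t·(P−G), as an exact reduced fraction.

Choose coordinates H = (0, 0), U = (1, 0), Q = (0, 1), F = (-2, 1).
1. A is where the line through U parallel to HF meets line QH ⇒ A = (0, 1/2)
2. P lies on line QU with QP:PU = 4:3 ⇒ P = (4/7, 3/7)
3. T lies on line UA with UT:TA = 2:1 ⇒ T = (1/3, 1/3)
4. G lies on line QT with QG:GT = 5:1 ⇒ G = (5/18, 4/9)
5. J is the midpoint of FH ⇒ J = (-1, 1/2)
through T parallel to UJ: direction (-2, 1/2); meets GP at Y = (-19/87, 41/87)
Y = G + t·(P−G) with t = -49/29

t = -49/29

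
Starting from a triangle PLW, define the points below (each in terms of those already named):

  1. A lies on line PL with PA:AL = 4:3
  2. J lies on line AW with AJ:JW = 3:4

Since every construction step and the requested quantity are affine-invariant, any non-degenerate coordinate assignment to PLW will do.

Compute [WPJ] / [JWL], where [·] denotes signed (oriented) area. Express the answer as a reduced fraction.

Set P = (0, 0), L = (1, 0), W = (0, 1); any affine frame gives the same invariant.
1. A lies on line PL with PA:AL = 4:3 ⇒ A = (4/7, 0)
2. J lies on line AW with AJ:JW = 3:4 ⇒ J = (16/49, 3/7)
2·[WPJ] = 16/49, 2·[JWL] = -12/49
[WPJ]:[JWL] = 16/49:-12/49 = -4/3

[WPJ]:[JWL] = -4/3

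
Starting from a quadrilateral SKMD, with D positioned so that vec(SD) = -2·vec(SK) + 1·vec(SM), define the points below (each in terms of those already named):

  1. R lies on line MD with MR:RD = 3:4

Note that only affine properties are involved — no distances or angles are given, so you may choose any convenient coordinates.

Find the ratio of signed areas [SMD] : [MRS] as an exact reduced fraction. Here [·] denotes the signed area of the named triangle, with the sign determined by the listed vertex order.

Work in coordinates with S = (0, 0), K = (1, 0), M = (0, 1), D = (-2, 1).
1. R lies on line MD with MR:RD = 3:4 ⇒ R = (-6/7, 1)
2·[SMD] = 2, 2·[MRS] = 6/7
[SMD]:[MRS] = 2:6/7 = 7/3

[SMD]:[MRS] = 7/3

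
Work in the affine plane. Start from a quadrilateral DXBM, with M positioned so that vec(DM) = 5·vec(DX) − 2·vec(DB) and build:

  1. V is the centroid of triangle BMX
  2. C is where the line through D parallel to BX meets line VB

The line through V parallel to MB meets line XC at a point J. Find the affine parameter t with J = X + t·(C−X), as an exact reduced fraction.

Set D = (0, 0), X = (1, 0), B = (0, 1), M = (5, -2); any affine frame gives the same invariant.
1. V is the centroid of triangle BMX ⇒ V = (2, -1/3)
2. C is where the line through D parallel to BX meets line VB ⇒ C = (-3, 3)
through V parallel to MB: direction (-5, 3); meets XC at J = (-7/9, 4/3)
J = X + t·(C−X) with t = 4/9

t = 4/9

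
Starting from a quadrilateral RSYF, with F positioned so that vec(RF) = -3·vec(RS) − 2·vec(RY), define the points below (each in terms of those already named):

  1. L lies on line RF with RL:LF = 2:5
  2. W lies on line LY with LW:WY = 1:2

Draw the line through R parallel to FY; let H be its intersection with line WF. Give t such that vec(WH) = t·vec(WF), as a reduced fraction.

Choose coordinates R = (0, 0), S = (1, 0), Y = (0, 1), F = (-3, -2).
1. L lies on line RF with RL:LF = 2:5 ⇒ L = (-6/7, -4/7)
2. W lies on line LY with LW:WY = 1:2 ⇒ W = (-4/7, -1/21)
through R parallel to FY: direction (3, 3); meets WF at H = (21/10, 21/10)
H = W + t·(F−W) with t = -11/10

t = -11/10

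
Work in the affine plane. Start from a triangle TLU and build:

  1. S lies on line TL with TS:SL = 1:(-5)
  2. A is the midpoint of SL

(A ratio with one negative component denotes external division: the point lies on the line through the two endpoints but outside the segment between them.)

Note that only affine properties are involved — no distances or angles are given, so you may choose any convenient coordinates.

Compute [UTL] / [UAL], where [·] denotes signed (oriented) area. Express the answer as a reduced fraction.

[UTL]:[UAL] = 8/5

Work in coordinates with T = (0, 0), L = (1, 0), U = (0, 1).
1. S lies on line TL with TS:SL = 1:(-5) ⇒ S = (-1/4, 0)
2. A is the midpoint of SL ⇒ A = (3/8, 0)
2·[UTL] = 1, 2·[UAL] = 5/8
[UTL]:[UAL] = 1:5/8 = 8/5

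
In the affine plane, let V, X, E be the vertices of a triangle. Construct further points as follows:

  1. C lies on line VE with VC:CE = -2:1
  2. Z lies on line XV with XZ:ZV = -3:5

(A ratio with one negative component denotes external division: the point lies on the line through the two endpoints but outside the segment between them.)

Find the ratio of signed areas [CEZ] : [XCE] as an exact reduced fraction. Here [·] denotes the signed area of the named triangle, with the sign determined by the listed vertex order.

[CEZ]:[XCE] = 5/2

Choose coordinates V = (0, 0), X = (1, 0), E = (0, 1).
1. C lies on line VE with VC:CE = -2:1 ⇒ C = (0, 2)
2. Z lies on line XV with XZ:ZV = -3:5 ⇒ Z = (5/2, 0)
2·[CEZ] = 5/2, 2·[XCE] = 1
[CEZ]:[XCE] = 5/2:1 = 5/2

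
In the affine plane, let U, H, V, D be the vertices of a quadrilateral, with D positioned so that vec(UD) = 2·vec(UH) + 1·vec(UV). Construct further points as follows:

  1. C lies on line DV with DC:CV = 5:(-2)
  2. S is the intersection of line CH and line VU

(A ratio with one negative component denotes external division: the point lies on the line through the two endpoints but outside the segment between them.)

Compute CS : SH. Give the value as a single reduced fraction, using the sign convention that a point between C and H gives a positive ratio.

CS:SH = 4/3

Work in coordinates with U = (0, 0), H = (1, 0), V = (0, 1), D = (2, 1).
1. C lies on line DV with DC:CV = 5:(-2) ⇒ C = (-4/3, 1)
2. S is the intersection of line CH and line VU ⇒ S = (0, 3/7)
S = C + t·(H−C) with t = 4/7, so CS:SH = t:(1−t) = 4/7:3/7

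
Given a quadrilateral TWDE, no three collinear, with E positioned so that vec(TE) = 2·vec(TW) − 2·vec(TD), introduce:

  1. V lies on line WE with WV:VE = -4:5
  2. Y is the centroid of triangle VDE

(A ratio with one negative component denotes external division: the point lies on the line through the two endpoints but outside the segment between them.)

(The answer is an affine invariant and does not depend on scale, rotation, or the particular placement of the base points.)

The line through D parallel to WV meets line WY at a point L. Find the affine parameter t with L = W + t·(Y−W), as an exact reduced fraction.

t = 3

Work in coordinates with T = (0, 0), W = (1, 0), D = (0, 1), E = (2, -2).
1. V lies on line WE with WV:VE = -4:5 ⇒ V = (-3, 8)
2. Y is the centroid of triangle VDE ⇒ Y = (-1/3, 7/3)
through D parallel to WV: direction (-4, 8); meets WY at L = (-3, 7)
L = W + t·(Y−W) with t = 3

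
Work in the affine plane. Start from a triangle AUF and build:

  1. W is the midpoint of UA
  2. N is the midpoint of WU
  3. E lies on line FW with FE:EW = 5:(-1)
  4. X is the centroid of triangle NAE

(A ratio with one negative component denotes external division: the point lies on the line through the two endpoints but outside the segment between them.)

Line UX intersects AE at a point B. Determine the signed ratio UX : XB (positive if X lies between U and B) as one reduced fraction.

UX:XB = 3

Choose coordinates A = (0, 0), U = (1, 0), F = (0, 1).
1. W is the midpoint of UA ⇒ W = (1/2, 0)
2. N is the midpoint of WU ⇒ N = (3/4, 0)
3. E lies on line FW with FE:EW = 5:(-1) ⇒ E = (5/8, -1/4)
4. X is the centroid of triangle NAE ⇒ X = (11/24, -1/12)
line UX meets AE at B = (5/18, -1/9)
X = U + t·(B−U) with t = 3/4, so UX:XB = 3/4:1/4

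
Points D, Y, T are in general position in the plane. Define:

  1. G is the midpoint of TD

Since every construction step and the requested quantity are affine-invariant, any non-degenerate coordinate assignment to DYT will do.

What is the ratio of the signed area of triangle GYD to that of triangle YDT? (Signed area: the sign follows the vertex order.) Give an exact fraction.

[GYD]:[YDT] = 1/2

Choose coordinates D = (0, 0), Y = (1, 0), T = (0, 1).
1. G is the midpoint of TD ⇒ G = (0, 1/2)
2·[GYD] = -1/2, 2·[YDT] = -1
[GYD]:[YDT] = -1/2:-1 = 1/2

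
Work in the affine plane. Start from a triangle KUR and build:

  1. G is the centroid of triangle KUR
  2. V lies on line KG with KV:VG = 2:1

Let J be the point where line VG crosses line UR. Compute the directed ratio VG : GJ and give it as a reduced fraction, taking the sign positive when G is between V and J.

Set K = (0, 0), U = (1, 0), R = (0, 1); any affine frame gives the same invariant.
1. G is the centroid of triangle KUR ⇒ G = (1/3, 1/3)
2. V lies on line KG with KV:VG = 2:1 ⇒ V = (2/9, 2/9)
line VG meets UR at J = (1/2, 1/2)
G = V + t·(J−V) with t = 2/5, so VG:GJ = 2/5:3/5

VG:GJ = 2/3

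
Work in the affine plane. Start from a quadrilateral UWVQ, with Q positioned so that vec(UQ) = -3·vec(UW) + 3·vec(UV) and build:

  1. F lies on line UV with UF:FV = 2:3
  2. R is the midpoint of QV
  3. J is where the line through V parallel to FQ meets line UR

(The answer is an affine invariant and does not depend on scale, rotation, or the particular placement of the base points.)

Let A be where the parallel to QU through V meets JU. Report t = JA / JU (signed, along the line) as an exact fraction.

t = -2/5

Work in coordinates with U = (0, 0), W = (1, 0), V = (0, 1), Q = (-3, 3).
1. F lies on line UV with UF:FV = 2:3 ⇒ F = (0, 2/5)
2. R is the midpoint of QV ⇒ R = (-3/2, 2)
3. J is where the line through V parallel to FQ meets line UR ⇒ J = (-15/7, 20/7)
through V parallel to QU: direction (3, -3); meets JU at A = (-3, 4)
A = J + t·(U−J) with t = -2/5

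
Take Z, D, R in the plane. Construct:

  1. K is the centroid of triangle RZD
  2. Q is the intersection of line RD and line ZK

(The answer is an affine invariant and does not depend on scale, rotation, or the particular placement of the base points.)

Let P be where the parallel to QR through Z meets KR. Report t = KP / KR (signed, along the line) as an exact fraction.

Assign Z = (0, 0), D = (1, 0), R = (0, 1) — the answer is frame-independent, so this choice is without loss of generality.
1. K is the centroid of triangle RZD ⇒ K = (1/3, 1/3)
2. Q is the intersection of line RD and line ZK ⇒ Q = (1/2, 1/2)
through Z parallel to QR: direction (-1/2, 1/2); meets KR at P = (1, -1)
P = K + t·(R−K) with t = -2

t = -2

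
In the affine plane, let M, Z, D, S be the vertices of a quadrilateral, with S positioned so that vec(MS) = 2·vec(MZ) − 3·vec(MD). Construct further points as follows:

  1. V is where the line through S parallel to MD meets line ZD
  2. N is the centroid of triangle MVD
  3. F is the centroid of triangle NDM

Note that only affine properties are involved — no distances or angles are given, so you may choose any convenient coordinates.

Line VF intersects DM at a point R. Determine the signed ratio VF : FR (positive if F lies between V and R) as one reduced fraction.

VF:FR = 8

Assign M = (0, 0), Z = (1, 0), D = (0, 1), S = (2, -3) — the answer is frame-independent, so this choice is without loss of generality.
1. V is where the line through S parallel to MD meets line ZD ⇒ V = (2, -1)
2. N is the centroid of triangle MVD ⇒ N = (2/3, 0)
3. F is the centroid of triangle NDM ⇒ F = (2/9, 1/3)
line VF meets DM at R = (0, 1/2)
F = V + t·(R−V) with t = 8/9, so VF:FR = 8/9:1/9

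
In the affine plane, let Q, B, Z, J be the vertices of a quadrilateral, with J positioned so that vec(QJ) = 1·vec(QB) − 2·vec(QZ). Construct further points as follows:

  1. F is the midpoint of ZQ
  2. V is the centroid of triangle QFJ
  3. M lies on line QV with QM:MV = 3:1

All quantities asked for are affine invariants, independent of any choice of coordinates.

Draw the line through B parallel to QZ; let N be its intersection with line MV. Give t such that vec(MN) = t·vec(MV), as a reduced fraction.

t = 9

Work in coordinates with Q = (0, 0), B = (1, 0), Z = (0, 1), J = (1, -2).
1. F is the midpoint of ZQ ⇒ F = (0, 1/2)
2. V is the centroid of triangle QFJ ⇒ V = (1/3, -1/2)
3. M lies on line QV with QM:MV = 3:1 ⇒ M = (1/4, -3/8)
through B parallel to QZ: direction (0, 1); meets MV at N = (1, -3/2)
N = M + t·(V−M) with t = 9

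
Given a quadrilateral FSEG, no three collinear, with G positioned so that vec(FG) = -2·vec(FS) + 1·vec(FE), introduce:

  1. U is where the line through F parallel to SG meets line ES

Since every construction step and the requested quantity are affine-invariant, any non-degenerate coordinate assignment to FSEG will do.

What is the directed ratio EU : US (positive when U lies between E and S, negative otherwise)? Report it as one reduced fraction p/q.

Work in coordinates with F = (0, 0), S = (1, 0), E = (0, 1), G = (-2, 1).
1. U is where the line through F parallel to SG meets line ES ⇒ U = (3/2, -1/2)
U = E + t·(S−E) with t = 3/2, so EU:US = t:(1−t) = 3/2:-1/2

EU:US = -3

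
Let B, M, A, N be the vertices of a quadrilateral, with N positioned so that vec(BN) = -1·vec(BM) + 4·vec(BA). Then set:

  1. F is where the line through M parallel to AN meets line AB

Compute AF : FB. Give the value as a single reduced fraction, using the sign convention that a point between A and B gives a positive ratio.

Work in coordinates with B = (0, 0), M = (1, 0), A = (0, 1), N = (-1, 4).
1. F is where the line through M parallel to AN meets line AB ⇒ F = (0, 3)
F = A + t·(B−A) with t = -2, so AF:FB = t:(1−t) = -2:3

AF:FB = -2/3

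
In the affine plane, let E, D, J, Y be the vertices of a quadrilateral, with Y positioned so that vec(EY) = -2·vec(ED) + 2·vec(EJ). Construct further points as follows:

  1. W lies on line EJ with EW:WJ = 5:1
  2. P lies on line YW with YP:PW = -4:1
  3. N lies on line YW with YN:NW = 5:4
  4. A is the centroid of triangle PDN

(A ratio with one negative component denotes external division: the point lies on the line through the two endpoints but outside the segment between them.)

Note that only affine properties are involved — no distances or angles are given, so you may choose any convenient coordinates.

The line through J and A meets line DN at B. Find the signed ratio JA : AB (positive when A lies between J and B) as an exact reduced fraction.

Set E = (0, 0), D = (1, 0), J = (0, 1), Y = (-2, 2); any affine frame gives the same invariant.
1. W lies on line EJ with EW:WJ = 5:1 ⇒ W = (0, 5/6)
2. P lies on line YW with YP:PW = -4:1 ⇒ P = (2/3, 4/9)
3. N lies on line YW with YN:NW = 5:4 ⇒ N = (-8/9, 73/54)
4. A is the centroid of triangle PDN ⇒ A = (7/27, 97/162)
line JA meets DN at B = (203/594, 1679/3564)
A = J + t·(B−J) with t = 22/29, so JA:AB = 22/29:7/29

JA:AB = 22/7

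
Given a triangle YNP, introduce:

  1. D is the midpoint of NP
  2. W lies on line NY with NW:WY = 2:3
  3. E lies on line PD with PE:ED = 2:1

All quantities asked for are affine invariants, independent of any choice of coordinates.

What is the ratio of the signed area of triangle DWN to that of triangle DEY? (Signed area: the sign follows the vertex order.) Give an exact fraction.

[DWN]:[DEY] = 6/5

Set Y = (0, 0), N = (1, 0), P = (0, 1); any affine frame gives the same invariant.
1. D is the midpoint of NP ⇒ D = (1/2, 1/2)
2. W lies on line NY with NW:WY = 2:3 ⇒ W = (3/5, 0)
3. E lies on line PD with PE:ED = 2:1 ⇒ E = (1/3, 2/3)
2·[DWN] = 1/5, 2·[DEY] = 1/6
[DWN]:[DEY] = 1/5:1/6 = 6/5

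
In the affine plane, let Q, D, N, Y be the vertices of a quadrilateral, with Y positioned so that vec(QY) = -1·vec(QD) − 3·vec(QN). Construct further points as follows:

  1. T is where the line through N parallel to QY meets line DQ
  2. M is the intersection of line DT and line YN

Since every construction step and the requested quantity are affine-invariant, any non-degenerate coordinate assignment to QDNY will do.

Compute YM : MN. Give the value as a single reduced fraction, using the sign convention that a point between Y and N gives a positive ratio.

YM:MN = 3

Work in coordinates with Q = (0, 0), D = (1, 0), N = (0, 1), Y = (-1, -3).
1. T is where the line through N parallel to QY meets line DQ ⇒ T = (-1/3, 0)
2. M is the intersection of line DT and line YN ⇒ M = (-1/4, 0)
M = Y + t·(N−Y) with t = 3/4, so YM:MN = t:(1−t) = 3/4:1/4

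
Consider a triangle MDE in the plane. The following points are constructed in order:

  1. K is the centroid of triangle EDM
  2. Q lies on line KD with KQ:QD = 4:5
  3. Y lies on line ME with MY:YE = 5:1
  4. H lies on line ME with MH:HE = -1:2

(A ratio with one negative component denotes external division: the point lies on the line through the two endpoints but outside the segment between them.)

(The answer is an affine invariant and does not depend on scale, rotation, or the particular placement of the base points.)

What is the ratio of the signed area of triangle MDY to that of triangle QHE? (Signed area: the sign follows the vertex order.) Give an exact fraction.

[MDY]:[QHE] = -45/68

Assign M = (0, 0), D = (1, 0), E = (0, 1) — the answer is frame-independent, so this choice is without loss of generality.
1. K is the centroid of triangle EDM ⇒ K = (1/3, 1/3)
2. Q lies on line KD with KQ:QD = 4:5 ⇒ Q = (17/27, 5/27)
3. Y lies on line ME with MY:YE = 5:1 ⇒ Y = (0, 5/6)
4. H lies on line ME with MH:HE = -1:2 ⇒ H = (0, -1)
2·[MDY] = 5/6, 2·[QHE] = -34/27
[MDY]:[QHE] = 5/6:-34/27 = -45/68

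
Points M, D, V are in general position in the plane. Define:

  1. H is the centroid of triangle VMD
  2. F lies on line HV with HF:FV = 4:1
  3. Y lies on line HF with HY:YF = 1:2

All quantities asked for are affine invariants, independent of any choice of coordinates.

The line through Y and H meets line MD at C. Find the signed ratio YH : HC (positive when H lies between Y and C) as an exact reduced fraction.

YH:HC = 8/15

Assign M = (0, 0), D = (1, 0), V = (0, 1) — the answer is frame-independent, so this choice is without loss of generality.
1. H is the centroid of triangle VMD ⇒ H = (1/3, 1/3)
2. F lies on line HV with HF:FV = 4:1 ⇒ F = (1/15, 13/15)
3. Y lies on line HF with HY:YF = 1:2 ⇒ Y = (11/45, 23/45)
line YH meets MD at C = (1/2, 0)
H = Y + t·(C−Y) with t = 8/23, so YH:HC = 8/23:15/23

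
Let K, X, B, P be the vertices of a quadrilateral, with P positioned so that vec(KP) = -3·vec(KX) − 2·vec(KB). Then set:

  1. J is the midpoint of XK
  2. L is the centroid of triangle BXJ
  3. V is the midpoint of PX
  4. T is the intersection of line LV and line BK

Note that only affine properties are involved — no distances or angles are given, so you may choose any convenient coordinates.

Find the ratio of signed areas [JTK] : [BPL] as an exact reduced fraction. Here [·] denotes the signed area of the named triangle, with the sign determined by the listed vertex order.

Assign K = (0, 0), X = (1, 0), B = (0, 1), P = (-3, -2) — the answer is frame-independent, so this choice is without loss of generality.
1. J is the midpoint of XK ⇒ J = (1/2, 0)
2. L is the centroid of triangle BXJ ⇒ L = (1/2, 1/3)
3. V is the midpoint of PX ⇒ V = (-1, -1)
4. T is the intersection of line LV and line BK ⇒ T = (0, -1/9)
2·[JTK] = -1/18, 2·[BPL] = 7/2
[JTK]:[BPL] = -1/18:7/2 = -1/63

[JTK]:[BPL] = -1/63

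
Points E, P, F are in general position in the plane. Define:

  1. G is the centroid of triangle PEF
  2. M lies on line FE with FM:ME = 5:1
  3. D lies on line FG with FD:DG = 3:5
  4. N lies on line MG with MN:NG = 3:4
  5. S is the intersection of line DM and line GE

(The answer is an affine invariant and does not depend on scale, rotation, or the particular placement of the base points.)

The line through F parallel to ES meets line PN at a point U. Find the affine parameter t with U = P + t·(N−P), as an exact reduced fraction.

Set E = (0, 0), P = (1, 0), F = (0, 1); any affine frame gives the same invariant.
1. G is the centroid of triangle PEF ⇒ G = (1/3, 1/3)
2. M lies on line FE with FM:ME = 5:1 ⇒ M = (0, 1/6)
3. D lies on line FG with FD:DG = 3:5 ⇒ D = (1/8, 3/4)
4. N lies on line MG with MN:NG = 3:4 ⇒ N = (1/7, 5/21)
5. S is the intersection of line DM and line GE ⇒ S = (-1/22, -1/22)
through F parallel to ES: direction (-1/22, -1/22); meets PN at U = (-13/23, 10/23)
U = P + t·(N−P) with t = 42/23

t = 42/23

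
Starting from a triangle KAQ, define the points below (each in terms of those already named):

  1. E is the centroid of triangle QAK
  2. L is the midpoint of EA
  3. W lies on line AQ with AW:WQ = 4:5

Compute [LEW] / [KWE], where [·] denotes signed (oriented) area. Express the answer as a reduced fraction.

[LEW]:[KWE] = -2

Choose coordinates K = (0, 0), A = (1, 0), Q = (0, 1).
1. E is the centroid of triangle QAK ⇒ E = (1/3, 1/3)
2. L is the midpoint of EA ⇒ L = (2/3, 1/6)
3. W lies on line AQ with AW:WQ = 4:5 ⇒ W = (5/9, 4/9)
2·[LEW] = -2/27, 2·[KWE] = 1/27
[LEW]:[KWE] = -2/27:1/27 = -2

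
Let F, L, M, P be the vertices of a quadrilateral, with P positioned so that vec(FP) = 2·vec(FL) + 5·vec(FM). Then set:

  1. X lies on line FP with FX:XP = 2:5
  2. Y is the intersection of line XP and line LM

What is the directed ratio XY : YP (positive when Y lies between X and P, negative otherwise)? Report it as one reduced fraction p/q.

XY:YP = -1/6

Work in coordinates with F = (0, 0), L = (1, 0), M = (0, 1), P = (2, 5).
1. X lies on line FP with FX:XP = 2:5 ⇒ X = (4/7, 10/7)
2. Y is the intersection of line XP and line LM ⇒ Y = (2/7, 5/7)
Y = X + t·(P−X) with t = -1/5, so XY:YP = t:(1−t) = -1/5:6/5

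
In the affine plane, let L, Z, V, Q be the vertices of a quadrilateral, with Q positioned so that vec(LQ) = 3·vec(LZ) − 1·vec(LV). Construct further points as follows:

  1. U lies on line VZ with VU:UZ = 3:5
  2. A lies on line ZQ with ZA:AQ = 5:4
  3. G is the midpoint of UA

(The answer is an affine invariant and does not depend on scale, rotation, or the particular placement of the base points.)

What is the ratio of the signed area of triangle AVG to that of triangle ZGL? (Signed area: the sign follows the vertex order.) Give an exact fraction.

[AVG]:[ZGL] = 3

Assign L = (0, 0), Z = (1, 0), V = (0, 1), Q = (3, -1) — the answer is frame-independent, so this choice is without loss of generality.
1. U lies on line VZ with VU:UZ = 3:5 ⇒ U = (3/8, 5/8)
2. A lies on line ZQ with ZA:AQ = 5:4 ⇒ A = (19/9, -5/9)
3. G is the midpoint of UA ⇒ G = (179/144, 5/144)
2·[AVG] = 5/48, 2·[ZGL] = 5/144
[AVG]:[ZGL] = 5/48:5/144 = 3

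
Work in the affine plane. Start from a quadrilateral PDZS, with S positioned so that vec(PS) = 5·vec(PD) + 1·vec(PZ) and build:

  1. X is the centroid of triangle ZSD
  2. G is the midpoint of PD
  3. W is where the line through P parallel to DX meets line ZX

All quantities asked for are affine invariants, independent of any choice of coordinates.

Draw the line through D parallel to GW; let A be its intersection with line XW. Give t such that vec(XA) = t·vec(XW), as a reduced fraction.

Set P = (0, 0), D = (1, 0), Z = (0, 1), S = (5, 1); any affine frame gives the same invariant.
1. X is the centroid of triangle ZSD ⇒ X = (2, 2/3)
2. G is the midpoint of PD ⇒ G = (1/2, 0)
3. W is where the line through P parallel to DX meets line ZX ⇒ W = (6/5, 4/5)
through D parallel to GW: direction (7/10, 4/5); meets XW at A = (18/11, 8/11)
A = X + t·(W−X) with t = 5/11

t = 5/11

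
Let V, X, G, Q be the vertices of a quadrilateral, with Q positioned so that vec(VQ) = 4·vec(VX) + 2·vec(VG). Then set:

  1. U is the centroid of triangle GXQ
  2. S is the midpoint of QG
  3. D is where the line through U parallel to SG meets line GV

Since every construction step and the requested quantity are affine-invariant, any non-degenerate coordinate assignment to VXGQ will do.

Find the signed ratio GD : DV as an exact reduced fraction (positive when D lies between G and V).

GD:DV = 5/7

Set V = (0, 0), X = (1, 0), G = (0, 1), Q = (4, 2); any affine frame gives the same invariant.
1. U is the centroid of triangle GXQ ⇒ U = (5/3, 1)
2. S is the midpoint of QG ⇒ S = (2, 3/2)
3. D is where the line through U parallel to SG meets line GV ⇒ D = (0, 7/12)
D = G + t·(V−G) with t = 5/12, so GD:DV = t:(1−t) = 5/12:7/12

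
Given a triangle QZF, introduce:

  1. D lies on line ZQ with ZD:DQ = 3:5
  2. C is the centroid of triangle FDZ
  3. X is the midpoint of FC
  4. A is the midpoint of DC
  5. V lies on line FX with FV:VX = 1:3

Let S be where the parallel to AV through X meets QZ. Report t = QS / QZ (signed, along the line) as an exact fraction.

t = 35/48

Work in coordinates with Q = (0, 0), Z = (1, 0), F = (0, 1).
1. D lies on line ZQ with ZD:DQ = 3:5 ⇒ D = (5/8, 0)
2. C is the centroid of triangle FDZ ⇒ C = (13/24, 1/3)
3. X is the midpoint of FC ⇒ X = (13/48, 2/3)
4. A is the midpoint of DC ⇒ A = (7/12, 1/6)
5. V lies on line FX with FV:VX = 1:3 ⇒ V = (13/192, 11/12)
through X parallel to AV: direction (-33/64, 3/4); meets QZ at S = (35/48, 0)
S = Q + t·(Z−Q) with t = 35/48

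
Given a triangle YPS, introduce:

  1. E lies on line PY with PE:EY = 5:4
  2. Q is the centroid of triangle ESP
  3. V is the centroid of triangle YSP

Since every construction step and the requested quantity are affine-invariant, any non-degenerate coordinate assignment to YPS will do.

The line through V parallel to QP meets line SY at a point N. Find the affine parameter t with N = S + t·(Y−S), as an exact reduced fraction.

t = 19/42

Work in coordinates with Y = (0, 0), P = (1, 0), S = (0, 1).
1. E lies on line PY with PE:EY = 5:4 ⇒ E = (4/9, 0)
2. Q is the centroid of triangle ESP ⇒ Q = (13/27, 1/3)
3. V is the centroid of triangle YSP ⇒ V = (1/3, 1/3)
through V parallel to QP: direction (14/27, -1/3); meets SY at N = (0, 23/42)
N = S + t·(Y−S) with t = 19/42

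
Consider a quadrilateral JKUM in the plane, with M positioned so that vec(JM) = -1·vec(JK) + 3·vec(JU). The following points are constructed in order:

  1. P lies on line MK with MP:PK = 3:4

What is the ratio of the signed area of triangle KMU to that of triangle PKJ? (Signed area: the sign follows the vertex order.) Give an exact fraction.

[KMU]:[PKJ] = -7/12

Assign J = (0, 0), K = (1, 0), U = (0, 1), M = (-1, 3) — the answer is frame-independent, so this choice is without loss of generality.
1. P lies on line MK with MP:PK = 3:4 ⇒ P = (-1/7, 12/7)
2·[KMU] = 1, 2·[PKJ] = -12/7
[KMU]:[PKJ] = 1:-12/7 = -7/12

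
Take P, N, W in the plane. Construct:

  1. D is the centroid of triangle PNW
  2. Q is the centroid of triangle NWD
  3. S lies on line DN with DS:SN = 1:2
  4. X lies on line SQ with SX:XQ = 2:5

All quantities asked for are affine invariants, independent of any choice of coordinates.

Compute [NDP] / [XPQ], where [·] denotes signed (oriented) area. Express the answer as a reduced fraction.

[NDP]:[XPQ] = -63/20

Choose coordinates P = (0, 0), N = (1, 0), W = (0, 1).
1. D is the centroid of triangle PNW ⇒ D = (1/3, 1/3)
2. Q is the centroid of triangle NWD ⇒ Q = (4/9, 4/9)
3. S lies on line DN with DS:SN = 1:2 ⇒ S = (5/9, 2/9)
4. X lies on line SQ with SX:XQ = 2:5 ⇒ X = (11/21, 2/7)
2·[NDP] = 1/3, 2·[XPQ] = -20/189
[NDP]:[XPQ] = 1/3:-20/189 = -63/20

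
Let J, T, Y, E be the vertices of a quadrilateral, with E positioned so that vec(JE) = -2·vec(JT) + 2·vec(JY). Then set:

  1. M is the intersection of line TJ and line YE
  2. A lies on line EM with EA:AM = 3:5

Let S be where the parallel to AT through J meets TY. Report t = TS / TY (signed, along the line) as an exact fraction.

Choose coordinates J = (0, 0), T = (1, 0), Y = (0, 1), E = (-2, 2).
1. M is the intersection of line TJ and line YE ⇒ M = (2, 0)
2. A lies on line EM with EA:AM = 3:5 ⇒ A = (-1/2, 5/4)
through J parallel to AT: direction (3/2, -5/4); meets TY at S = (6, -5)
S = T + t·(Y−T) with t = -5

t = -5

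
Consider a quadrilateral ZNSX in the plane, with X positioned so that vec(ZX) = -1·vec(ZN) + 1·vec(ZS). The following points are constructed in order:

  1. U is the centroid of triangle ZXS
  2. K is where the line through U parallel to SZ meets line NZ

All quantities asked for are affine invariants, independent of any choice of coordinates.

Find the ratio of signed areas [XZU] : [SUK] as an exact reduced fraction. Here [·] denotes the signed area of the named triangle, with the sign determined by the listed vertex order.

Set Z = (0, 0), N = (1, 0), S = (0, 1), X = (-1, 1); any affine frame gives the same invariant.
1. U is the centroid of triangle ZXS ⇒ U = (-1/3, 2/3)
2. K is where the line through U parallel to SZ meets line NZ ⇒ K = (-1/3, 0)
2·[XZU] = 1/3, 2·[SUK] = 2/9
[XZU]:[SUK] = 1/3:2/9 = 3/2

[XZU]:[SUK] = 3/2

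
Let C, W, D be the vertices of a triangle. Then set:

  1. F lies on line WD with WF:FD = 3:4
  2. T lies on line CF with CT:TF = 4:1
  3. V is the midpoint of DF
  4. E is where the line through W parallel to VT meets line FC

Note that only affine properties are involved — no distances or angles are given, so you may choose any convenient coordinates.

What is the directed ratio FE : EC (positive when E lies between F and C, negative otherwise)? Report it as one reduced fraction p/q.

Assign C = (0, 0), W = (1, 0), D = (0, 1) — the answer is frame-independent, so this choice is without loss of generality.
1. F lies on line WD with WF:FD = 3:4 ⇒ F = (4/7, 3/7)
2. T lies on line CF with CT:TF = 4:1 ⇒ T = (16/35, 12/35)
3. V is the midpoint of DF ⇒ V = (2/7, 5/7)
4. E is where the line through W parallel to VT meets line FC ⇒ E = (26/35, 39/70)
E = F + t·(C−F) with t = -3/10, so FE:EC = t:(1−t) = -3/10:13/10

FE:EC = -3/13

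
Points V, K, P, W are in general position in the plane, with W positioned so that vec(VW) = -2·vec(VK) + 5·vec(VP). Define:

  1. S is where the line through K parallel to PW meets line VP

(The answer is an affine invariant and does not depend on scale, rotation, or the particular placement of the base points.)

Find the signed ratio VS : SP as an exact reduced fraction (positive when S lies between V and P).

VS:SP = -2

Set V = (0, 0), K = (1, 0), P = (0, 1), W = (-2, 5); any affine frame gives the same invariant.
1. S is where the line through K parallel to PW meets line VP ⇒ S = (0, 2)
S = V + t·(P−V) with t = 2, so VS:SP = t:(1−t) = 2:-1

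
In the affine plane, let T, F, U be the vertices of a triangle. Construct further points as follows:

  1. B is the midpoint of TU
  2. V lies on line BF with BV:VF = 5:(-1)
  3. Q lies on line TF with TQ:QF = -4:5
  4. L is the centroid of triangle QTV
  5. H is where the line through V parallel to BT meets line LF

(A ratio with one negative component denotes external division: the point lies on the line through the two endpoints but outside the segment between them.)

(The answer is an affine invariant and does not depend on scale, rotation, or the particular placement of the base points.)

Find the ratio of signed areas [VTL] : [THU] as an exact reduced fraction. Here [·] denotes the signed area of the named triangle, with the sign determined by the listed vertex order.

Work in coordinates with T = (0, 0), F = (1, 0), U = (0, 1).
1. B is the midpoint of TU ⇒ B = (0, 1/2)
2. V lies on line BF with BV:VF = 5:(-1) ⇒ V = (5/4, -1/8)
3. Q lies on line TF with TQ:QF = -4:5 ⇒ Q = (-4, 0)
4. L is the centroid of triangle QTV ⇒ L = (-11/12, -1/24)
5. H is where the line through V parallel to BT meets line LF ⇒ H = (5/4, 1/184)
2·[VTL] = 1/6, 2·[THU] = 5/4
[VTL]:[THU] = 1/6:5/4 = 2/15

[VTL]:[THU] = 2/15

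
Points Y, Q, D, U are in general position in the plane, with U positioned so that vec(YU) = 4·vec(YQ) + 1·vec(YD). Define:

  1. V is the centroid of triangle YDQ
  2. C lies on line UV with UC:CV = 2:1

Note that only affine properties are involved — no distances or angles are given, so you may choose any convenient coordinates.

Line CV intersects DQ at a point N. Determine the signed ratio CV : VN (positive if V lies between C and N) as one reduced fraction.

CV:VN = -13/3

Set Y = (0, 0), Q = (1, 0), D = (0, 1), U = (4, 1); any affine frame gives the same invariant.
1. V is the centroid of triangle YDQ ⇒ V = (1/3, 1/3)
2. C lies on line UV with UC:CV = 2:1 ⇒ C = (14/9, 5/9)
line CV meets DQ at N = (8/13, 5/13)
V = C + t·(N−C) with t = 13/10, so CV:VN = 13/10:-3/10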